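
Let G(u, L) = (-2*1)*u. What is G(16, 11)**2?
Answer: 1024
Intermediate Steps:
G(u, L) = -2*u
G(16, 11)**2 = (-2*16)**2 = (-32)**2 = 1024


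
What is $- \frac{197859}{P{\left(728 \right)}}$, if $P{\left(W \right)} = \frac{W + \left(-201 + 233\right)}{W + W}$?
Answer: $- \frac{36010338}{95} \approx -3.7906 \cdot 10^{5}$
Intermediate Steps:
$P{\left(W \right)} = \frac{32 + W}{2 W}$ ($P{\left(W \right)} = \frac{W + 32}{2 W} = \left(32 + W\right) \frac{1}{2 W} = \frac{32 + W}{2 W}$)
$- \frac{197859}{P{\left(728 \right)}} = - \frac{197859}{\frac{1}{2} \cdot \frac{1}{728} \left(32 + 728\right)} = - \frac{197859}{\frac{1}{2} \cdot \frac{1}{728} \cdot 760} = - \frac{197859}{\frac{95}{182}} = \left(-197859\right) \frac{182}{95} = - \frac{36010338}{95}$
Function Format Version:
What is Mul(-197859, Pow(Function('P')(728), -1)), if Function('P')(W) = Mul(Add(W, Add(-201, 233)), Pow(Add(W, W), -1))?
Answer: Rational(-36010338, 95) ≈ -3.7906e+5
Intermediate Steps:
Function('P')(W) = Mul(Rational(1, 2), Pow(W, -1), Add(32, W)) (Function('P')(W) = Mul(Add(W, 32), Pow(Mul(2, W), -1)) = Mul(Add(32, W), Mul(Rational(1, 2), Pow(W, -1))) = Mul(Rational(1, 2), Pow(W, -1), Add(32, W)))
Mul(-197859, Pow(Function('P')(728), -1)) = Mul(-197859, Pow(Mul(Rational(1, 2), Pow(728, -1), Add(32, 728)), -1)) = Mul(-197859, Pow(Mul(Rational(1, 2), Rational(1, 728), 760), -1)) = Mul(-197859, Pow(Rational(95, 182), -1)) = Mul(-197859, Rational(182, 95)) = Rational(-36010338, 95)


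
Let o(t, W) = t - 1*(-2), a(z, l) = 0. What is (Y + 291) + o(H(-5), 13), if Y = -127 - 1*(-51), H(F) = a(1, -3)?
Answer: 217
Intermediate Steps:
H(F) = 0
Y = -76 (Y = -127 + 51 = -76)
o(t, W) = 2 + t (o(t, W) = t + 2 = 2 + t)
(Y + 291) + o(H(-5), 13) = (-76 + 291) + (2 + 0) = 215 + 2 = 217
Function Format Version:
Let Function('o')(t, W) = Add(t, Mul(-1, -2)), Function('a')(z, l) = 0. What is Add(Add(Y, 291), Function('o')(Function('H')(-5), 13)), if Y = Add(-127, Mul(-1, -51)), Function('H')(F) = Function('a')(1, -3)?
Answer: 217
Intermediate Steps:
Function('H')(F) = 0
Y = -76 (Y = Add(-127, 51) = -76)
Function('o')(t, W) = Add(2, t) (Function('o')(t, W) = Add(t, 2) = Add(2, t))
Add(Add(Y, 291), Function('o')(Function('H')(-5), 13)) = Add(Add(-76, 291), Add(2, 0)) = Add(215, 2) = 217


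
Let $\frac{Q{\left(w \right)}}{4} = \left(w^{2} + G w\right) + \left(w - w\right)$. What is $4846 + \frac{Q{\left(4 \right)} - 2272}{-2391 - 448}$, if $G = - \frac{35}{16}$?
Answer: $\frac{13760037}{2839} \approx 4846.8$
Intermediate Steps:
$G = - \frac{35}{16}$ ($G = \left(-35\right) \frac{1}{16} = - \frac{35}{16} \approx -2.1875$)
$Q{\left(w \right)} = 4 w^{2} - \frac{35 w}{4}$ ($Q{\left(w \right)} = 4 \left(\left(w^{2} - \frac{35 w}{16}\right) + \left(w - w\right)\right) = 4 \left(\left(w^{2} - \frac{35 w}{16}\right) + 0\right) = 4 \left(w^{2} - \frac{35 w}{16}\right) = 4 w^{2} - \frac{35 w}{4}$)
$4846 + \frac{Q{\left(4 \right)} - 2272}{-2391 - 448} = 4846 + \frac{\frac{1}{4} \cdot 4 \left(-35 + 16 \cdot 4\right) - 2272}{-2391 - 448} = 4846 + \frac{\frac{1}{4} \cdot 4 \left(-35 + 64\right) - 2272}{-2839} = 4846 + \left(\frac{1}{4} \cdot 4 \cdot 29 - 2272\right) \left(- \frac{1}{2839}\right) = 4846 + \left(29 - 2272\right) \left(- \frac{1}{2839}\right) = 4846 - - \frac{2243}{2839} = 4846 + \frac{2243}{2839} = \frac{13760037}{2839}$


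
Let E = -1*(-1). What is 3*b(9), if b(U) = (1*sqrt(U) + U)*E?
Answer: 36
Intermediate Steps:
E = 1
b(U) = U + sqrt(U) (b(U) = (1*sqrt(U) + U)*1 = (sqrt(U) + U)*1 = (U + sqrt(U))*1 = U + sqrt(U))
3*b(9) = 3*(9 + sqrt(9)) = 3*(9 + 3) = 3*12 = 36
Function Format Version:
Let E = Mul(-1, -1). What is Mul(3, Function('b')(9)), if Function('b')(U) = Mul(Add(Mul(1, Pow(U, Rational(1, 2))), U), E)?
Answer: 36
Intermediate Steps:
E = 1
Function('b')(U) = Add(U, Pow(U, Rational(1, 2))) (Function('b')(U) = Mul(Add(Mul(1, Pow(U, Rational(1, 2))), U), 1) = Mul(Add(Pow(U, Rational(1, 2)), U), 1) = Mul(Add(U, Pow(U, Rational(1, 2))), 1) = Add(U, Pow(U, Rational(1, 2))))
Mul(3, Function('b')(9)) = Mul(3, Add(9, Pow(9, Rational(1, 2)))) = Mul(3, Add(9, 3)) = Mul(3, 12) = 36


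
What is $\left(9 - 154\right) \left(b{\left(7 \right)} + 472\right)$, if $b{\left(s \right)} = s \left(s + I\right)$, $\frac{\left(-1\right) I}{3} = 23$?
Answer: $-5510$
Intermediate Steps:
$I = -69$ ($I = \left(-3\right) 23 = -69$)
$b{\left(s \right)} = s \left(-69 + s\right)$ ($b{\left(s \right)} = s \left(s - 69\right) = s \left(-69 + s\right)$)
$\left(9 - 154\right) \left(b{\left(7 \right)} + 472\right) = \left(9 - 154\right) \left(7 \left(-69 + 7\right) + 472\right) = \left(9 - 154\right) \left(7 \left(-62\right) + 472\right) = - 145 \left(-434 + 472\right) = \left(-145\right) 38 = -5510$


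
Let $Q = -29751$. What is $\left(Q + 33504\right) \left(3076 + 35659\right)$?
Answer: $145372455$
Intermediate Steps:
$\left(Q + 33504\right) \left(3076 + 35659\right) = \left(-29751 + 33504\right) \left(3076 + 35659\right) = 3753 \cdot 38735 = 145372455$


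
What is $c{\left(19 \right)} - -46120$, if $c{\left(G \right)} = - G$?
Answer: $46101$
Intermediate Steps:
$c{\left(19 \right)} - -46120 = \left(-1\right) 19 - -46120 = -19 + 46120 = 46101$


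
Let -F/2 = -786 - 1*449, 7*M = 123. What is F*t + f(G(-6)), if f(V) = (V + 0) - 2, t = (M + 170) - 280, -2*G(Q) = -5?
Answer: -3196173/14 ≈ -2.2830e+5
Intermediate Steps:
M = 123/7 (M = (⅐)*123 = 123/7 ≈ 17.571)
G(Q) = 5/2 (G(Q) = -½*(-5) = 5/2)
F = 2470 (F = -2*(-786 - 1*449) = -2*(-786 - 449) = -2*(-1235) = 2470)
t = -647/7 (t = (123/7 + 170) - 280 = 1313/7 - 280 = -647/7 ≈ -92.429)
f(V) = -2 + V (f(V) = V - 2 = -2 + V)
F*t + f(G(-6)) = 2470*(-647/7) + (-2 + 5/2) = -1598090/7 + ½ = -3196173/14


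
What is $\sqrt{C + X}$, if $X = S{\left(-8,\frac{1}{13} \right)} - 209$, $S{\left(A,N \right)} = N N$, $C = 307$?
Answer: $\frac{\sqrt{16563}}{13} \approx 9.8998$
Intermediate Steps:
$S{\left(A,N \right)} = N^{2}$
$X = - \frac{35320}{169}$ ($X = \left(\frac{1}{13}\right)^{2} - 209 = \frac{1}{169} - 209 = - \frac{35320}{169} \approx -208.99$)
$\sqrt{C + X} = \sqrt{307 - \frac{35320}{169}} = \sqrt{\frac{16563}{169}} = \frac{\sqrt{16563}}{13}$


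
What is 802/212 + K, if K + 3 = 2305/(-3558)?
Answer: 12746/94287 ≈ 0.13518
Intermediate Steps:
K = -12979/3558 (K = -3 + 2305/(-3558) = -3 + 2305*(-1/3558) = -3 - 2305/3558 = -12979/3558 ≈ -3.6478)
802/212 + K = 802/212 - 12979/3558 = 802*(1/212) - 12979/3558 = 401/106 - 12979/3558 = 12746/94287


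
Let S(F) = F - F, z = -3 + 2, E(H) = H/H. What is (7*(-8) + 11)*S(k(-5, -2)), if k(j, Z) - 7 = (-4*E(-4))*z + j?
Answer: 0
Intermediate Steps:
E(H) = 1
z = -1
k(j, Z) = 11 + j (k(j, Z) = 7 + (-4*1*(-1) + j) = 7 + (-4*(-1) + j) = 7 + (4 + j) = 11 + j)
S(F) = 0
(7*(-8) + 11)*S(k(-5, -2)) = (7*(-8) + 11)*0 = (-56 + 11)*0 = -45*0 = 0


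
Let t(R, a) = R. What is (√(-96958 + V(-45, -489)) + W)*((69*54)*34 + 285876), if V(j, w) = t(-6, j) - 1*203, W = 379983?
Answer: 156765786480 + 2887920*I*√1983 ≈ 1.5677e+11 + 1.286e+8*I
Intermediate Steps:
V(j, w) = -209 (V(j, w) = -6 - 1*203 = -6 - 203 = -209)
(√(-96958 + V(-45, -489)) + W)*((69*54)*34 + 285876) = (√(-96958 - 209) + 379983)*((69*54)*34 + 285876) = (√(-97167) + 379983)*(3726*34 + 285876) = (7*I*√1983 + 379983)*(126684 + 285876) = (379983 + 7*I*√1983)*412560 = 156765786480 + 2887920*I*√1983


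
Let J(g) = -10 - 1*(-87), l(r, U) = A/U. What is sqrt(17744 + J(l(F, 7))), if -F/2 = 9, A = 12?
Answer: sqrt(17821) ≈ 133.50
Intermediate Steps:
F = -18 (F = -2*9 = -18)
l(r, U) = 12/U
J(g) = 77 (J(g) = -10 + 87 = 77)
sqrt(17744 + J(l(F, 7))) = sqrt(17744 + 77) = sqrt(17821)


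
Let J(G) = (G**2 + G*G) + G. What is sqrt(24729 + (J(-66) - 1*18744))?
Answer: sqrt(14631) ≈ 120.96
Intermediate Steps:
J(G) = G + 2*G**2 (J(G) = (G**2 + G**2) + G = 2*G**2 + G = G + 2*G**2)
sqrt(24729 + (J(-66) - 1*18744)) = sqrt(24729 + (-66*(1 + 2*(-66)) - 1*18744)) = sqrt(24729 + (-66*(1 - 132) - 18744)) = sqrt(24729 + (-66*(-131) - 18744)) = sqrt(24729 + (8646 - 18744)) = sqrt(24729 - 10098) = sqrt(14631)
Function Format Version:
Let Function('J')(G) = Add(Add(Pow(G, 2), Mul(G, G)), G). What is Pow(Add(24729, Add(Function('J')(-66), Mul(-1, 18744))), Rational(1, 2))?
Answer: Pow(14631, Rational(1, 2)) ≈ 120.96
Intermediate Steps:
Function('J')(G) = Add(G, Mul(2, Pow(G, 2))) (Function('J')(G) = Add(Add(Pow(G, 2), Pow(G, 2)), G) = Add(Mul(2, Pow(G, 2)), G) = Add(G, Mul(2, Pow(G, 2))))
Pow(Add(24729, Add(Function('J')(-66), Mul(-1, 18744))), Rational(1, 2)) = Pow(Add(24729, Add(Mul(-66, Add(1, Mul(2, -66))), Mul(-1, 18744))), Rational(1, 2)) = Pow(Add(24729, Add(Mul(-66, Add(1, -132)), -18744)), Rational(1, 2)) = Pow(Add(24729, Add(Mul(-66, -131), -18744)), Rational(1, 2)) = Pow(Add(24729, Add(8646, -18744)), Rational(1, 2)) = Pow(Add(24729, -10098), Rational(1, 2)) = Pow(14631, Rational(1, 2))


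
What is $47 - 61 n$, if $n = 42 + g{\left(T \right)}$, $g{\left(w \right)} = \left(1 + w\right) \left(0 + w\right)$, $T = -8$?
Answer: $-5931$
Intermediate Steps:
$g{\left(w \right)} = w \left(1 + w\right)$ ($g{\left(w \right)} = \left(1 + w\right) w = w \left(1 + w\right)$)
$n = 98$ ($n = 42 - 8 \left(1 - 8\right) = 42 - -56 = 42 + 56 = 98$)
$47 - 61 n = 47 - 5978 = -5931$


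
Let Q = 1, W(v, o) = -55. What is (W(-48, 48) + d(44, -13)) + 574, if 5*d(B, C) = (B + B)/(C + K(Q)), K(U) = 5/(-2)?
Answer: 80269/155 ≈ 517.86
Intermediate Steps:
K(U) = -5/2 (K(U) = 5*(-½) = -5/2)
d(B, C) = 2*B/(5*(-5/2 + C)) (d(B, C) = ((B + B)/(C - 5/2))/5 = ((2*B)/(-5/2 + C))/5 = (2*B/(-5/2 + C))/5 = 2*B/(5*(-5/2 + C)))
(W(-48, 48) + d(44, -13)) + 574 = (-55 + (⅘)*44/(-5 + 2*(-13))) + 574 = (-55 + (⅘)*44/(-5 - 26)) + 574 = (-55 + (⅘)*44/(-31)) + 574 = (-55 + (⅘)*44*(-1/31)) + 574 = (-55 - 176/155) + 574 = -8701/155 + 574 = 80269/155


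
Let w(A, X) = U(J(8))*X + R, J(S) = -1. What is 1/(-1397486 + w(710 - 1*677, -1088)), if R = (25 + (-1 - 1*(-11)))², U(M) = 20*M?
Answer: -1/1374501 ≈ -7.2754e-7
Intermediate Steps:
R = 1225 (R = (25 + (-1 + 11))² = (25 + 10)² = 35² = 1225)
w(A, X) = 1225 - 20*X (w(A, X) = (20*(-1))*X + 1225 = -20*X + 1225 = 1225 - 20*X)
1/(-1397486 + w(710 - 1*677, -1088)) = 1/(-1397486 + (1225 - 20*(-1088))) = 1/(-1397486 + (1225 + 21760)) = 1/(-1397486 + 22985) = 1/(-1374501) = -1/1374501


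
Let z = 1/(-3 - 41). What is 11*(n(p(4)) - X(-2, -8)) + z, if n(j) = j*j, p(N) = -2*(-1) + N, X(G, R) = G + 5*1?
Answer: 15971/44 ≈ 362.98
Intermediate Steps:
X(G, R) = 5 + G (X(G, R) = G + 5 = 5 + G)
p(N) = 2 + N
n(j) = j**2
z = -1/44 (z = 1/(-44) = -1/44 ≈ -0.022727)
11*(n(p(4)) - X(-2, -8)) + z = 11*((2 + 4)**2 - (5 - 2)) - 1/44 = 11*(6**2 - 1*3) - 1/44 = 11*(36 - 3) - 1/44 = 11*33 - 1/44 = 363 - 1/44 = 15971/44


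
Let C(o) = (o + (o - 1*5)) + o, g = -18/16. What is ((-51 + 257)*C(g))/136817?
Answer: -6901/547268 ≈ -0.012610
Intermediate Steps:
g = -9/8 (g = -18*1/16 = -9/8 ≈ -1.1250)
C(o) = -5 + 3*o (C(o) = (o + (o - 5)) + o = (o + (-5 + o)) + o = (-5 + 2*o) + o = -5 + 3*o)
((-51 + 257)*C(g))/136817 = ((-51 + 257)*(-5 + 3*(-9/8)))/136817 = (206*(-5 - 27/8))*(1/136817) = (206*(-67/8))*(1/136817) = -6901/4*1/136817 = -6901/547268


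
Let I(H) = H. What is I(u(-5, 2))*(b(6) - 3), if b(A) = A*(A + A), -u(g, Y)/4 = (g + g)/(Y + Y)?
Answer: 690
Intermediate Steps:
u(g, Y) = -4*g/Y (u(g, Y) = -4*(g + g)/(Y + Y) = -4*2*g/(2*Y) = -4*2*g*1/(2*Y) = -4*g/Y)
b(A) = 2*A² (b(A) = A*(2*A) = 2*A²)
I(u(-5, 2))*(b(6) - 3) = (-4*(-5)/2)*(2*6² - 3) = (-4*(-5)*½)*(2*36 - 3) = 10*(72 - 3) = 10*69 = 690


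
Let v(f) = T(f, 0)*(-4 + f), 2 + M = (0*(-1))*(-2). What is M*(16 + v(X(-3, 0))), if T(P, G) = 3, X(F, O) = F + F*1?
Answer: 28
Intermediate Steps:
X(F, O) = 2*F (X(F, O) = F + F = 2*F)
M = -2 (M = -2 + (0*(-1))*(-2) = -2 + 0*(-2) = -2 + 0 = -2)
v(f) = -12 + 3*f (v(f) = 3*(-4 + f) = -12 + 3*f)
M*(16 + v(X(-3, 0))) = -2*(16 + (-12 + 3*(2*(-3)))) = -2*(16 + (-12 + 3*(-6))) = -2*(16 + (-12 - 18)) = -2*(16 - 30) = -2*(-14) = 28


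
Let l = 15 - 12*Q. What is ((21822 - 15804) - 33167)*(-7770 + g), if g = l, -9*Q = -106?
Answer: 643132661/3 ≈ 2.1438e+8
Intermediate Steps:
Q = 106/9 (Q = -⅑*(-106) = 106/9 ≈ 11.778)
l = -379/3 (l = 15 - 12*106/9 = 15 - 424/3 = -379/3 ≈ -126.33)
g = -379/3 ≈ -126.33
((21822 - 15804) - 33167)*(-7770 + g) = ((21822 - 15804) - 33167)*(-7770 - 379/3) = (6018 - 33167)*(-23689/3) = -27149*(-23689/3) = 643132661/3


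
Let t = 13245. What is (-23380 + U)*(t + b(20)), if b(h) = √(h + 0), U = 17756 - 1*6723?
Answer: -163536015 - 24694*√5 ≈ -1.6359e+8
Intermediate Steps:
U = 11033 (U = 17756 - 6723 = 11033)
b(h) = √h
(-23380 + U)*(t + b(20)) = (-23380 + 11033)*(13245 + √20) = -12347*(13245 + 2*√5) = -163536015 - 24694*√5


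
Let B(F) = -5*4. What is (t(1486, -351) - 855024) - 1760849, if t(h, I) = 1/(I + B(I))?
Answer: -970488884/371 ≈ -2.6159e+6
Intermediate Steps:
B(F) = -20
t(h, I) = 1/(-20 + I) (t(h, I) = 1/(I - 20) = 1/(-20 + I))
(t(1486, -351) - 855024) - 1760849 = (1/(-20 - 351) - 855024) - 1760849 = (1/(-371) - 855024) - 1760849 = (-1/371 - 855024) - 1760849 = -317213905/371 - 1760849 = -970488884/371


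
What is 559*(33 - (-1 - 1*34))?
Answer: 38012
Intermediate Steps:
559*(33 - (-1 - 1*34)) = 559*(33 - (-1 - 34)) = 559*(33 - 1*(-35)) = 559*(33 + 35) = 559*68 = 38012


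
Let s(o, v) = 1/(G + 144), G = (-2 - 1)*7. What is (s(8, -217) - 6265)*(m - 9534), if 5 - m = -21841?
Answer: -3162517776/41 ≈ -7.7135e+7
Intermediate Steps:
G = -21 (G = -3*7 = -21)
m = 21846 (m = 5 - 1*(-21841) = 5 + 21841 = 21846)
s(o, v) = 1/123 (s(o, v) = 1/(-21 + 144) = 1/123)
(s(8, -217) - 6265)*(m - 9534) = (1/123 - 6265)*(21846 - 9534) = -770594/123*12312 = -3162517776/41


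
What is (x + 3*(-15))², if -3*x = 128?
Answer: 69169/9 ≈ 7685.4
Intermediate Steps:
x = -128/3 (x = -⅓*128 = -128/3 ≈ -42.667)
(x + 3*(-15))² = (-128/3 + 3*(-15))² = (-128/3 - 45)² = (-263/3)² = 69169/9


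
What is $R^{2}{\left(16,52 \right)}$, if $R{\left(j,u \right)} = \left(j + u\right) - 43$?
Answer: $625$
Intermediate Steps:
$R{\left(j,u \right)} = -43 + j + u$
$R^{2}{\left(16,52 \right)} = \left(-43 + 16 + 52\right)^{2} = 25^{2} = 625$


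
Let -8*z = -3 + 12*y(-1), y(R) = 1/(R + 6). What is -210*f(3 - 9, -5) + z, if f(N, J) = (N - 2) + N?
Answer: 117603/40 ≈ 2940.1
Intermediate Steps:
y(R) = 1/(6 + R)
z = 3/40 (z = -(-3 + 12/(6 - 1))/8 = -(-3 + 12/5)/8 = -⅛*(-⅗) = 3/40 ≈ 0.075000)
f(N, J) = -2 + 2*N (f(N, J) = (-2 + N) + N = -2 + 2*N)
-210*f(3 - 9, -5) + z = -210*(-2 + 2*(3 - 9)) + 3/40 = -210*(-2 + 2*(-6)) + 3/40 = -210*(-2 - 12) + 3/40 = -210*(-14) + 3/40 = 2940 + 3/40 = 117603/40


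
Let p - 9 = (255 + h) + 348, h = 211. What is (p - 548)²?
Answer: 75625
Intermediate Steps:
p = 823 (p = 9 + ((255 + 211) + 348) = 9 + (466 + 348) = 9 + 814 = 823)
(p - 548)² = (823 - 548)² = 275² = 75625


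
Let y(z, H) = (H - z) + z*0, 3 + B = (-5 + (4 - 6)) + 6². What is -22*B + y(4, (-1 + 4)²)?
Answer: -567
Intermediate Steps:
B = 26 (B = -3 + ((-5 + (4 - 6)) + 6²) = -3 + ((-5 - 2) + 36) = -3 + (-7 + 36) = -3 + 29 = 26)
y(z, H) = H - z (y(z, H) = (H - z) + 0 = H - z)
-22*B + y(4, (-1 + 4)²) = -22*26 + ((-1 + 4)² - 1*4) = -572 + (3² - 4) = -572 + (9 - 4) = -572 + 5 = -567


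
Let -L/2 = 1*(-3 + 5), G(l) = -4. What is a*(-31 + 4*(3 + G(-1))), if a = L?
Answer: 140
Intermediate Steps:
L = -4 (L = -2*(-3 + 5) = -2*2 = -4)
a = -4
a*(-31 + 4*(3 + G(-1))) = -4*(-31 + 4*(3 - 4)) = -4*(-31 + 4*(-1)) = -4*(-31 - 4) = -4*(-35) = 140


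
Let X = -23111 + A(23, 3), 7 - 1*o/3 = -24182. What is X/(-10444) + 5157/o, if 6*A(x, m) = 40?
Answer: 576823955/252629916 ≈ 2.2833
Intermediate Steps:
o = 72567 (o = 21 - 3*(-24182) = 21 + 72546 = 72567)
A(x, m) = 20/3 (A(x, m) = (⅙)*40 = 20/3)
X = -69313/3 (X = -23111 + 20/3 = -69313/3 ≈ -23104.)
X/(-10444) + 5157/o = -69313/3/(-10444) + 5157/72567 = -69313/3*(-1/10444) + 5157*(1/72567) = 69313/31332 + 573/8063 = 576823955/252629916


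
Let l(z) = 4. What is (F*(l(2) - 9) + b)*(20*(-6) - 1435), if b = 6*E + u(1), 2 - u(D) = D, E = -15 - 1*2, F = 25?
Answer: 351430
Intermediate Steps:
E = -17 (E = -15 - 2 = -17)
u(D) = 2 - D
b = -101 (b = 6*(-17) + (2 - 1*1) = -102 + (2 - 1) = -102 + 1 = -101)
(F*(l(2) - 9) + b)*(20*(-6) - 1435) = (25*(4 - 9) - 101)*(20*(-6) - 1435) = (25*(-5) - 101)*(-120 - 1435) = (-125 - 101)*(-1555) = -226*(-1555) = 351430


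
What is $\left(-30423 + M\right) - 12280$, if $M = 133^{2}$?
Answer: $-25014$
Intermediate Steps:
$M = 17689$
$\left(-30423 + M\right) - 12280 = \left(-30423 + 17689\right) - 12280 = -12734 - 12280 = -25014$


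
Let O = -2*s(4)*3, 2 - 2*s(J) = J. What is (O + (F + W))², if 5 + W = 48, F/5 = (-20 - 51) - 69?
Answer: 423801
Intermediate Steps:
F = -700 (F = 5*((-20 - 51) - 69) = 5*(-71 - 69) = 5*(-140) = -700)
W = 43 (W = -5 + 48 = 43)
s(J) = 1 - J/2
O = 6 (O = -2*(1 - ½*4)*3 = -2*(1 - 2)*3 = -2*(-1)*3 = 2*3 = 6)
(O + (F + W))² = (6 + (-700 + 43))² = (6 - 657)² = (-651)² = 423801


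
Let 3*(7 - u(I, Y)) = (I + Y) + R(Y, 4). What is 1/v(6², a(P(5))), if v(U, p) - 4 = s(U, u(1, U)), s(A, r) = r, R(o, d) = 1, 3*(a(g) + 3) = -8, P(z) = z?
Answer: -⅗ ≈ -0.60000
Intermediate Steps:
a(g) = -17/3 (a(g) = -3 + (⅓)*(-8) = -3 - 8/3 = -17/3)
u(I, Y) = 20/3 - I/3 - Y/3 (u(I, Y) = 7 - ((I + Y) + 1)/3 = 7 - (1 + I + Y)/3 = 7 + (-⅓ - I/3 - Y/3) = 20/3 - I/3 - Y/3)
v(U, p) = 31/3 - U/3 (v(U, p) = 4 + (20/3 - ⅓*1 - U/3) = 4 + (20/3 - ⅓ - U/3) = 4 + (19/3 - U/3) = 31/3 - U/3)
1/v(6², a(P(5))) = 1/(31/3 - ⅓*6²) = 1/(31/3 - ⅓*36) = 1/(31/3 - 12) = 1/(-5/3) = -⅗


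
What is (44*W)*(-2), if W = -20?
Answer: 1760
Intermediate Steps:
(44*W)*(-2) = (44*(-20))*(-2) = -880*(-2) = 1760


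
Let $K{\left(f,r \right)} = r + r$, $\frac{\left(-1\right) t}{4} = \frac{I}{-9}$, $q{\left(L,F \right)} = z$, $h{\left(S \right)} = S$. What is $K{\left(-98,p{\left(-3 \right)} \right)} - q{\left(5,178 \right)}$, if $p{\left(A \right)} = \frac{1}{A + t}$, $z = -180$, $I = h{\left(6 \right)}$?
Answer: $174$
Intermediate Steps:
$I = 6$
$q{\left(L,F \right)} = -180$
$t = \frac{8}{3}$ ($t = - 4 \frac{6}{-9} = - 4 \cdot 6 \left(- \frac{1}{9}\right) = \left(-4\right) \left(- \frac{2}{3}\right) = \frac{8}{3} \approx 2.6667$)
$p{\left(A \right)} = \frac{1}{\frac{8}{3} + A}$ ($p{\left(A \right)} = \frac{1}{A + \frac{8}{3}} = \frac{1}{\frac{8}{3} + A}$)
$K{\left(f,r \right)} = 2 r$
$K{\left(-98,p{\left(-3 \right)} \right)} - q{\left(5,178 \right)} = 2 \frac{3}{8 + 3 \left(-3\right)} - -180 = 2 \frac{3}{8 - 9} + 180 = 2 \frac{3}{-1} + 180 = 2 \cdot 3 \left(-1\right) + 180 = 2 \left(-3\right) + 180 = -6 + 180 = 174$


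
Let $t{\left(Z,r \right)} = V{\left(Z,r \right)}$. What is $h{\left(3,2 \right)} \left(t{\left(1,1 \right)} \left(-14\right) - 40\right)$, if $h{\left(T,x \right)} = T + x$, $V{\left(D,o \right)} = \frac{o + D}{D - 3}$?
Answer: $-130$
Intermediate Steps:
$V{\left(D,o \right)} = \frac{D + o}{-3 + D}$
$t{\left(Z,r \right)} = \frac{Z + r}{-3 + Z}$
$h{\left(3,2 \right)} \left(t{\left(1,1 \right)} \left(-14\right) - 40\right) = \left(3 + 2\right) \left(\frac{1 + 1}{-3 + 1} \left(-14\right) - 40\right) = 5 \left(\frac{1}{-2} \cdot 2 \left(-14\right) - 40\right) = 5 \left(\left(- \frac{1}{2}\right) 2 \left(-14\right) - 40\right) = 5 \left(\left(-1\right) \left(-14\right) - 40\right) = 5 \left(14 - 40\right) = 5 \left(-26\right) = -130$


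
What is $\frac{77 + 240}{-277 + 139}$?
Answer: $- \frac{317}{138} \approx -2.2971$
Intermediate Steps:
$\frac{77 + 240}{-277 + 139} = \frac{317}{-138} = 317 \left(- \frac{1}{138}\right) = - \frac{317}{138}$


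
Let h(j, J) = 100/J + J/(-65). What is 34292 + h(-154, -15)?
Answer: 1337137/39 ≈ 34286.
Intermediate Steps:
h(j, J) = 100/J - J/65 (h(j, J) = 100/J + J*(-1/65) = 100/J - J/65)
34292 + h(-154, -15) = 34292 + (100/(-15) - 1/65*(-15)) = 34292 + (100*(-1/15) + 3/13) = 34292 + (-20/3 + 3/13) = 34292 - 251/39 = 1337137/39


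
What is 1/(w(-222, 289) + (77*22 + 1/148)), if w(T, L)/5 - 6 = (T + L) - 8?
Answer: 148/298813 ≈ 0.00049529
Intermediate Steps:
w(T, L) = -10 + 5*L + 5*T (w(T, L) = 30 + 5*((T + L) - 8) = 30 + 5*((L + T) - 8) = 30 + 5*(-8 + L + T) = 30 + (-40 + 5*L + 5*T) = -10 + 5*L + 5*T)
1/(w(-222, 289) + (77*22 + 1/148)) = 1/((-10 + 5*289 + 5*(-222)) + (77*22 + 1/148)) = 1/((-10 + 1445 - 1110) + (1694 + 1/148)) = 1/(325 + 250713/148) = 1/(298813/148) = 148/298813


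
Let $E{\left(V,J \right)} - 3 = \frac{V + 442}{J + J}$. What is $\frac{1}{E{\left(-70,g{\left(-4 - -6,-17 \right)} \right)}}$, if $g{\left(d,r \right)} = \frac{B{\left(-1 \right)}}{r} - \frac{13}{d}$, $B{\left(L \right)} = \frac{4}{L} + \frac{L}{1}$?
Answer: $- \frac{211}{5691} \approx -0.037076$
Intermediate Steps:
$B{\left(L \right)} = L + \frac{4}{L}$ ($B{\left(L \right)} = \frac{4}{L} + L 1 = \frac{4}{L} + L = L + \frac{4}{L}$)
$g{\left(d,r \right)} = - \frac{13}{d} - \frac{5}{r}$ ($g{\left(d,r \right)} = \frac{-1 + \frac{4}{-1}}{r} - \frac{13}{d} = \frac{-1 + 4 \left(-1\right)}{r} - \frac{13}{d} = \frac{-1 - 4}{r} - \frac{13}{d} = - \frac{5}{r} - \frac{13}{d} = - \frac{13}{d} - \frac{5}{r}$)
$E{\left(V,J \right)} = 3 + \frac{442 + V}{2 J}$ ($E{\left(V,J \right)} = 3 + \frac{V + 442}{J + J} = 3 + \frac{442 + V}{2 J}$)
$\frac{1}{E{\left(-70,g{\left(-4 - -6,-17 \right)} \right)}} = \frac{1}{\frac{1}{2} \frac{1}{- \frac{13}{-4 - -6} - \frac{5}{-17}} \left(442 - 70 + 6 \left(- \frac{13}{-4 - -6} - \frac{5}{-17}\right)\right)} = \frac{1}{\frac{1}{2} \frac{1}{- \frac{13}{-4 + 6} - - \frac{5}{17}} \left(442 - 70 + 6 \left(- \frac{13}{-4 + 6} - - \frac{5}{17}\right)\right)} = \frac{1}{\frac{1}{2} \frac{1}{- \frac{13}{2} + \frac{5}{17}} \left(442 - 70 + 6 \left(- \frac{13}{2} + \frac{5}{17}\right)\right)} = \frac{1}{\frac{1}{2} \frac{1}{- \frac{211}{34}} \left(442 - 70 + 6 \left(- \frac{211}{34}\right)\right)} = \frac{1}{\frac{1}{2} \left(- \frac{34}{211}\right) \left(442 - 70 - \frac{633}{17}\right)} = \frac{1}{\frac{1}{2} \left(- \frac{34}{211}\right) \frac{5691}{17}} = \frac{1}{- \frac{5691}{211}} = - \frac{211}{5691}$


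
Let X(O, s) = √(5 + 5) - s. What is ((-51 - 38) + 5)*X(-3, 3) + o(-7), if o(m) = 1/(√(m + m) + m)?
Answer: 2267/9 - 84*√10 - I*√14/63 ≈ -13.742 - 0.059391*I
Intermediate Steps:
X(O, s) = √10 - s
o(m) = 1/(m + √2*√m) (o(m) = 1/(√(2*m) + m) = 1/(√2*√m + m) = 1/(m + √2*√m))
((-51 - 38) + 5)*X(-3, 3) + o(-7) = ((-51 - 38) + 5)*(√10 - 1*3) + 1/(-7 + √2*√(-7)) = (-89 + 5)*(√10 - 3) + 1/(-7 + √2*(I*√7)) = -84*(-3 + √10) + 1/(-7 + I*√14) = (252 - 84*√10) + 1/(-7 + I*√14) = 252 + 1/(-7 + I*√14) - 84*√10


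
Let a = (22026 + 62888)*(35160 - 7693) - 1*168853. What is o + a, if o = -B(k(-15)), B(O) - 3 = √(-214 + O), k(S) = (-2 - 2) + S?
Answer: 2332163982 - I*√233 ≈ 2.3322e+9 - 15.264*I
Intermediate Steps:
k(S) = -4 + S
B(O) = 3 + √(-214 + O)
o = -3 - I*√233 (o = -(3 + √(-214 + (-4 - 15))) = -(3 + √(-214 - 19)) = -(3 + √(-233)) = -(3 + I*√233) = -3 - I*√233 ≈ -3.0 - 15.264*I)
a = 2332163985 (a = 84914*27467 - 168853 = 2332332838 - 168853 = 2332163985)
o + a = (-3 - I*√233) + 2332163985 = 2332163982 - I*√233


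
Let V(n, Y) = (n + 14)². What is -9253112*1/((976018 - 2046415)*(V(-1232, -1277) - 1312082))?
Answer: 4626556/91755501237 ≈ 5.0423e-5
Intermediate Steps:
V(n, Y) = (14 + n)²
-9253112*1/((976018 - 2046415)*(V(-1232, -1277) - 1312082)) = -9253112*1/((976018 - 2046415)*((14 - 1232)² - 1312082)) = -9253112*(-1/(1070397*((-1218)² - 1312082))) = -9253112*(-1/(1070397*(1483524 - 1312082))) = -9253112/((-1070397*171442)) = -9253112/(-183511002474) = -9253112*(-1/183511002474) = 4626556/91755501237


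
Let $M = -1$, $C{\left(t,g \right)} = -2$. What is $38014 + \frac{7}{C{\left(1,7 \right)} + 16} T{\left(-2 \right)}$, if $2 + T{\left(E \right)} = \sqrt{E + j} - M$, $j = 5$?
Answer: $\frac{76027}{2} + \frac{\sqrt{3}}{2} \approx 38014.0$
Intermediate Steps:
$T{\left(E \right)} = -1 + \sqrt{5 + E}$ ($T{\left(E \right)} = -2 + \left(\sqrt{E + 5} - -1\right) = -2 + \left(\sqrt{5 + E} + 1\right) = -2 + \left(1 + \sqrt{5 + E}\right) = -1 + \sqrt{5 + E}$)
$38014 + \frac{7}{C{\left(1,7 \right)} + 16} T{\left(-2 \right)} = 38014 + \frac{7}{-2 + 16} \left(-1 + \sqrt{5 - 2}\right) = 38014 + \frac{7}{14} \left(-1 + \sqrt{3}\right) = 38014 + 7 \cdot \frac{1}{14} \left(-1 + \sqrt{3}\right) = 38014 + \frac{-1 + \sqrt{3}}{2} = 38014 - \left(\frac{1}{2} - \frac{\sqrt{3}}{2}\right) = \frac{76027}{2} + \frac{\sqrt{3}}{2}$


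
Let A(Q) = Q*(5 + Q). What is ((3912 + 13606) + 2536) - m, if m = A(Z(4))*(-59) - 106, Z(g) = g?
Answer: 22284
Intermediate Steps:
m = -2230 (m = (4*(5 + 4))*(-59) - 106 = (4*9)*(-59) - 106 = 36*(-59) - 106 = -2124 - 106 = -2230)
((3912 + 13606) + 2536) - m = ((3912 + 13606) + 2536) - 1*(-2230) = (17518 + 2536) + 2230 = 20054 + 2230 = 22284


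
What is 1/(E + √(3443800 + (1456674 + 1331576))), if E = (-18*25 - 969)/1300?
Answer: 55900/319156438983 + 8450000*√27698/3510720828813 ≈ 0.00040075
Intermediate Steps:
E = -1419/1300 (E = (-450 - 969)/1300 = (1/1300)*(-1419) = -1419/1300 ≈ -1.0915)
1/(E + √(3443800 + (1456674 + 1331576))) = 1/(-1419/1300 + √(3443800 + (1456674 + 1331576))) = 1/(-1419/1300 + √(3443800 + 2788250)) = 1/(-1419/1300 + √6232050) = 1/(-1419/1300 + 15*√27698)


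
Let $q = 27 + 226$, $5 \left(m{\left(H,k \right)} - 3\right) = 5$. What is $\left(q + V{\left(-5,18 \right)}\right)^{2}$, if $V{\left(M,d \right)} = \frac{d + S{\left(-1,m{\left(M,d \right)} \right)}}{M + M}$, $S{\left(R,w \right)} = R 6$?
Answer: $\frac{1585081}{25} \approx 63403.0$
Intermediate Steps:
$m{\left(H,k \right)} = 4$ ($m{\left(H,k \right)} = 3 + \frac{1}{5} \cdot 5 = 3 + 1 = 4$)
$q = 253$
$S{\left(R,w \right)} = 6 R$
$V{\left(M,d \right)} = \frac{-6 + d}{2 M}$ ($V{\left(M,d \right)} = \frac{d + 6 \left(-1\right)}{M + M} = \frac{d - 6}{2 M} = \left(-6 + d\right) \frac{1}{2 M} = \frac{-6 + d}{2 M}$)
$\left(q + V{\left(-5,18 \right)}\right)^{2} = \left(253 + \frac{-6 + 18}{2 \left(-5\right)}\right)^{2} = \left(253 + \frac{1}{2} \left(- \frac{1}{5}\right) 12\right)^{2} = \left(253 - \frac{6}{5}\right)^{2} = \left(\frac{1259}{5}\right)^{2} = \frac{1585081}{25}$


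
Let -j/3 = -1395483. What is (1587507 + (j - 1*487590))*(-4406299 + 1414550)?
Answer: -15815480194134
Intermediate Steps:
j = 4186449 (j = -3*(-1395483) = 4186449)
(1587507 + (j - 1*487590))*(-4406299 + 1414550) = (1587507 + (4186449 - 1*487590))*(-4406299 + 1414550) = (1587507 + (4186449 - 487590))*(-2991749) = (1587507 + 3698859)*(-2991749) = 5286366*(-2991749) = -15815480194134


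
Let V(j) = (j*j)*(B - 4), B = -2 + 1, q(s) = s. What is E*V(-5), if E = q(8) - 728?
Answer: 90000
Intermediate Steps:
B = -1
E = -720 (E = 8 - 728 = -720)
V(j) = -5*j² (V(j) = (j*j)*(-1 - 4) = j²*(-5) = -5*j²)
E*V(-5) = -(-3600)*(-5)² = -(-3600)*25 = -720*(-125) = 90000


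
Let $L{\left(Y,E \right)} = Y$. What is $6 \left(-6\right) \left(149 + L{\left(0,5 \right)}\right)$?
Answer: $-5364$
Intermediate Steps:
$6 \left(-6\right) \left(149 + L{\left(0,5 \right)}\right) = 6 \left(-6\right) \left(149 + 0\right) = \left(-36\right) 149 = -5364$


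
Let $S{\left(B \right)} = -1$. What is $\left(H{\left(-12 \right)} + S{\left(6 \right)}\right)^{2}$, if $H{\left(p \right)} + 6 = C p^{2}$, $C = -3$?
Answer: $192721$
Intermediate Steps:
$H{\left(p \right)} = -6 - 3 p^{2}$
$\left(H{\left(-12 \right)} + S{\left(6 \right)}\right)^{2} = \left(\left(-6 - 3 \left(-12\right)^{2}\right) - 1\right)^{2} = \left(\left(-6 - 432\right) - 1\right)^{2} = \left(-438 - 1\right)^{2} = \left(-439\right)^{2} = 192721$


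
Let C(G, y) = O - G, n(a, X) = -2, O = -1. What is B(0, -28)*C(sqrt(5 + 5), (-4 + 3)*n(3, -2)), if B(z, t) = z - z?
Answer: 0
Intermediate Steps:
B(z, t) = 0
C(G, y) = -1 - G
B(0, -28)*C(sqrt(5 + 5), (-4 + 3)*n(3, -2)) = 0*(-1 - sqrt(5 + 5)) = 0*(-1 - sqrt(10)) = 0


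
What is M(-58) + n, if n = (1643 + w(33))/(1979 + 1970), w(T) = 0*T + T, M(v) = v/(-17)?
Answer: 257534/67133 ≈ 3.8362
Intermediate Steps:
M(v) = -v/17 (M(v) = v*(-1/17) = -v/17)
w(T) = T (w(T) = 0 + T = T)
n = 1676/3949 (n = (1643 + 33)/(1979 + 1970) = 1676/3949 ≈ 0.42441)
M(-58) + n = -1/17*(-58) + 1676/3949 = 58/17 + 1676/3949 = 257534/67133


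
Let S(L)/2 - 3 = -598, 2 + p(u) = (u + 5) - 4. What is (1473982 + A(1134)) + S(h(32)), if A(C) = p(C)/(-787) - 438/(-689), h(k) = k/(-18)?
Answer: 798610716525/542243 ≈ 1.4728e+6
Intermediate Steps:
p(u) = -1 + u (p(u) = -2 + ((u + 5) - 4) = -2 + ((5 + u) - 4) = -2 + (1 + u) = -1 + u)
h(k) = -k/18 (h(k) = k*(-1/18) = -k/18)
S(L) = -1190 (S(L) = 6 + 2*(-598) = 6 - 1196 = -1190)
A(C) = 345395/542243 - C/787 (A(C) = (-1 + C)/(-787) - 438/(-689) = (-1 + C)*(-1/787) - 438*(-1/689) = (1/787 - C/787) + 438/689 = 345395/542243 - C/787)
(1473982 + A(1134)) + S(h(32)) = (1473982 + (345395/542243 - 1/787*1134)) - 1190 = (1473982 + (345395/542243 - 1134/787)) - 1190 = (1473982 - 435931/542243) - 1190 = 799255985695/542243 - 1190 = 798610716525/542243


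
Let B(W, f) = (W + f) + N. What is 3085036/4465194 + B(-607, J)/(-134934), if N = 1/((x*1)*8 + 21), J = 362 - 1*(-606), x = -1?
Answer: 449219299873/652715361129 ≈ 0.68823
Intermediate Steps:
J = 968 (J = 362 + 606 = 968)
N = 1/13 (N = 1/(-1*1*8 + 21) = 1/(-1*8 + 21) = 1/(-8 + 21) = 1/13 ≈ 0.076923)
B(W, f) = 1/13 + W + f (B(W, f) = (W + f) + 1/13 = 1/13 + W + f)
3085036/4465194 + B(-607, J)/(-134934) = 3085036/4465194 + (1/13 - 607 + 968)/(-134934) = 3085036*(1/4465194) + (4694/13)*(-1/134934) = 1542518/2232597 - 2347/877071 = 449219299873/652715361129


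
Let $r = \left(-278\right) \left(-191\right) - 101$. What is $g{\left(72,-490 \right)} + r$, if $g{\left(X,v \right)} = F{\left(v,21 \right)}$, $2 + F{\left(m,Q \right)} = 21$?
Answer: $53016$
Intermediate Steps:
$F{\left(m,Q \right)} = 19$ ($F{\left(m,Q \right)} = -2 + 21 = 19$)
$g{\left(X,v \right)} = 19$
$r = 52997$ ($r = 53098 - 101 = 52997$)
$g{\left(72,-490 \right)} + r = 19 + 52997 = 53016$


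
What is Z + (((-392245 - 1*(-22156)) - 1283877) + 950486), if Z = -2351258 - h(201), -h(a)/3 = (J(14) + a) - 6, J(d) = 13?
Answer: -3054114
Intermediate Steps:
h(a) = -21 - 3*a (h(a) = -3*((13 + a) - 6) = -3*(7 + a) = -21 - 3*a)
Z = -2350634 (Z = -2351258 - (-21 - 3*201) = -2351258 - (-21 - 603) = -2351258 - 1*(-624) = -2351258 + 624 = -2350634)
Z + (((-392245 - 1*(-22156)) - 1283877) + 950486) = -2350634 + (((-392245 - 1*(-22156)) - 1283877) + 950486) = -2350634 + (((-392245 + 22156) - 1283877) + 950486) = -2350634 + ((-370089 - 1283877) + 950486) = -2350634 + (-1653966 + 950486) = -2350634 - 703480 = -3054114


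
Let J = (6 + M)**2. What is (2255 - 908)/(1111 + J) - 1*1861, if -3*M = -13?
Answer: -20384437/10960 ≈ -1859.9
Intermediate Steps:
M = 13/3 (M = -1/3*(-13) = 13/3 ≈ 4.3333)
J = 961/9 (J = (6 + 13/3)**2 = (31/3)**2 = 961/9 ≈ 106.78)
(2255 - 908)/(1111 + J) - 1*1861 = (2255 - 908)/(1111 + 961/9) - 1*1861 = 1347/(10960/9) - 1861 = 1347*(9/10960) - 1861 = 12123/10960 - 1861 = -20384437/10960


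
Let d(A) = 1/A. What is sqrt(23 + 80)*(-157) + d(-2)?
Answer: -1/2 - 157*sqrt(103) ≈ -1593.9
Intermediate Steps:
sqrt(23 + 80)*(-157) + d(-2) = sqrt(23 + 80)*(-157) + 1/(-2) = sqrt(103)*(-157) - 1/2 = -157*sqrt(103) - 1/2 = -1/2 - 157*sqrt(103)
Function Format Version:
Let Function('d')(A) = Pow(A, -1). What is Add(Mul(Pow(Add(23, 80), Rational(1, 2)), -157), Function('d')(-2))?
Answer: Add(Rational(-1, 2), Mul(-157, Pow(103, Rational(1, 2)))) ≈ -1593.9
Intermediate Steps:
Add(Mul(Pow(Add(23, 80), Rational(1, 2)), -157), Function('d')(-2)) = Add(Mul(Pow(Add(23, 80), Rational(1, 2)), -157), Pow(-2, -1)) = Add(Mul(Pow(103, Rational(1, 2)), -157), Rational(-1, 2)) = Add(Mul(-157, Pow(103, Rational(1, 2))), Rational(-1, 2)) = Add(Rational(-1, 2), Mul(-157, Pow(103, Rational(1, 2))))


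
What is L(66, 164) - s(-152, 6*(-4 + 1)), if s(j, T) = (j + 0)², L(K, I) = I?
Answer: -22940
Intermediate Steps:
s(j, T) = j²
L(66, 164) - s(-152, 6*(-4 + 1)) = 164 - 1*(-152)² = 164 - 1*23104 = 164 - 23104 = -22940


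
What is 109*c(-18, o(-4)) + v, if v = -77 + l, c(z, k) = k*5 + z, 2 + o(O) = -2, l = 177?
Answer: -4042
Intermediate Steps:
o(O) = -4 (o(O) = -2 - 2 = -4)
c(z, k) = z + 5*k (c(z, k) = 5*k + z = z + 5*k)
v = 100 (v = -77 + 177 = 100)
109*c(-18, o(-4)) + v = 109*(-18 + 5*(-4)) + 100 = 109*(-18 - 20) + 100 = 109*(-38) + 100 = -4142 + 100 = -4042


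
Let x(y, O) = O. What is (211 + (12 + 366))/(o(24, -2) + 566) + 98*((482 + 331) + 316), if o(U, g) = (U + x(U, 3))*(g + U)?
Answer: 128345309/1160 ≈ 1.1064e+5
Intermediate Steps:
o(U, g) = (3 + U)*(U + g) (o(U, g) = (U + 3)*(g + U) = (3 + U)*(U + g))
(211 + (12 + 366))/(o(24, -2) + 566) + 98*((482 + 331) + 316) = (211 + (12 + 366))/((24² + 3*24 + 3*(-2) + 24*(-2)) + 566) + 98*((482 + 331) + 316) = (211 + 378)/((576 + 72 - 6 - 48) + 566) + 98*(813 + 316) = 589/(594 + 566) + 98*1129 = 589/1160 + 110642 = 128345309/1160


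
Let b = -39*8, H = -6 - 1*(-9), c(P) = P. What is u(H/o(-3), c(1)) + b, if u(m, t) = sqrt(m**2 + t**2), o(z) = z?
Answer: -312 + sqrt(2) ≈ -310.59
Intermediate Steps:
H = 3 (H = -6 + 9 = 3)
b = -312
u(H/o(-3), c(1)) + b = sqrt((3/(-3))**2 + 1**2) - 312 = sqrt((3*(-1/3))**2 + 1) - 312 = sqrt((-1)**2 + 1) - 312 = sqrt(1 + 1) - 312 = sqrt(2) - 312 = -312 + sqrt(2)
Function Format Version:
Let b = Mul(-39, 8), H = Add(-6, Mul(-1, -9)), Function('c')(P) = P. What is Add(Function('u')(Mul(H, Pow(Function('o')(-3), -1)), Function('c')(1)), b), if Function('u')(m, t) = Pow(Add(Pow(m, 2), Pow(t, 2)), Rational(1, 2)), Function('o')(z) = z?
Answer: Add(-312, Pow(2, Rational(1, 2))) ≈ -310.59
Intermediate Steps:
H = 3 (H = Add(-6, 9) = 3)
b = -312
Add(Function('u')(Mul(H, Pow(Function('o')(-3), -1)), Function('c')(1)), b) = Add(Pow(Add(Pow(Mul(3, Pow(-3, -1)), 2), Pow(1, 2)), Rational(1, 2)), -312) = Add(Pow(Add(Pow(Mul(3, Rational(-1, 3)), 2), 1), Rational(1, 2)), -312) = Add(Pow(Add(Pow(-1, 2), 1), Rational(1, 2)), -312) = Add(Pow(Add(1, 1), Rational(1, 2)), -312) = Add(Pow(2, Rational(1, 2)), -312) = Add(-312, Pow(2, Rational(1, 2)))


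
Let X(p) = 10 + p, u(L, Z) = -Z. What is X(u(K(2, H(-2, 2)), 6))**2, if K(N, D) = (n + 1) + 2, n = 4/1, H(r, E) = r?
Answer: 16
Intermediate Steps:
n = 4 (n = 4*1 = 4)
K(N, D) = 7 (K(N, D) = (4 + 1) + 2 = 5 + 2 = 7)
X(u(K(2, H(-2, 2)), 6))**2 = (10 - 1*6)**2 = (10 - 6)**2 = 4**2 = 16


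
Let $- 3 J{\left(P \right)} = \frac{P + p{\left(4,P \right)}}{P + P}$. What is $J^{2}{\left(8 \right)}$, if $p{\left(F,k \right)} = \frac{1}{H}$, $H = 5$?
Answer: $\frac{1681}{57600} \approx 0.029184$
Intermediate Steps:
$p{\left(F,k \right)} = \frac{1}{5}$
$J{\left(P \right)} = - \frac{\frac{1}{5} + P}{6 P}$ ($J{\left(P \right)} = - \frac{\left(P + \frac{1}{5}\right) \frac{1}{P + P}}{3} = - \frac{\left(\frac{1}{5} + P\right) \frac{1}{2 P}}{3} = - \frac{\frac{1}{2} \frac{1}{P} \left(\frac{1}{5} + P\right)}{3} = - \frac{\frac{1}{5} + P}{6 P}$)
$J^{2}{\left(8 \right)} = \left(\frac{-1 - 40}{30 \cdot 8}\right)^{2} = \left(\frac{1}{30} \cdot \frac{1}{8} \left(-1 - 40\right)\right)^{2} = \left(\frac{1}{30} \cdot \frac{1}{8} \left(-41\right)\right)^{2} = \left(- \frac{41}{240}\right)^{2} = \frac{1681}{57600}$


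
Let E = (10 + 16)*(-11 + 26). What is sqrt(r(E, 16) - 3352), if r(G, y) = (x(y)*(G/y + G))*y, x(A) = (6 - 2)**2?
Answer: 2*sqrt(25682) ≈ 320.51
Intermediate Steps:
E = 390 (E = 26*15 = 390)
x(A) = 16 (x(A) = 4**2 = 16)
r(G, y) = y*(16*G + 16*G/y) (r(G, y) = (16*(G/y + G))*y = (16*(G + G/y))*y = (16*G + 16*G/y)*y = y*(16*G + 16*G/y))
sqrt(r(E, 16) - 3352) = sqrt(16*390*(1 + 16) - 3352) = sqrt(16*390*17 - 3352) = sqrt(106080 - 3352) = sqrt(102728) = 2*sqrt(25682)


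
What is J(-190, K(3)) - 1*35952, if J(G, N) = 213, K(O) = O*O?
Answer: -35739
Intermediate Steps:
K(O) = O**2
J(-190, K(3)) - 1*35952 = 213 - 1*35952 = 213 - 35952 = -35739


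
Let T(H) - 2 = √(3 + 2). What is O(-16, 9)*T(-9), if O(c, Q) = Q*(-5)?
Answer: -90 - 45*√5 ≈ -190.62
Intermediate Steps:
O(c, Q) = -5*Q
T(H) = 2 + √5 (T(H) = 2 + √(3 + 2) = 2 + √5)
O(-16, 9)*T(-9) = (-5*9)*(2 + √5) = -45*(2 + √5) = -90 - 45*√5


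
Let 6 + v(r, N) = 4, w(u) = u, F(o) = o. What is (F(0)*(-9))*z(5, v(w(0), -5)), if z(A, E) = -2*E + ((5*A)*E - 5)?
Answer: 0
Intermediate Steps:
v(r, N) = -2 (v(r, N) = -6 + 4 = -2)
z(A, E) = -5 - 2*E + 5*A*E (z(A, E) = -2*E + (5*A*E - 5) = -2*E + (-5 + 5*A*E) = -5 - 2*E + 5*A*E)
(F(0)*(-9))*z(5, v(w(0), -5)) = (0*(-9))*(-5 - 2*(-2) + 5*5*(-2)) = 0*(-5 + 4 - 50) = 0*(-51) = 0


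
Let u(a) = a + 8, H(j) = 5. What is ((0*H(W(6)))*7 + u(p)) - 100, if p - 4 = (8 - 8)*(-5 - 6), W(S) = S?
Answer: -88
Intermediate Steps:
p = 4 (p = 4 + (8 - 8)*(-5 - 6) = 4 + 0*(-11) = 4 + 0 = 4)
u(a) = 8 + a
((0*H(W(6)))*7 + u(p)) - 100 = ((0*5)*7 + (8 + 4)) - 100 = (0*7 + 12) - 100 = (0 + 12) - 100 = 12 - 100 = -88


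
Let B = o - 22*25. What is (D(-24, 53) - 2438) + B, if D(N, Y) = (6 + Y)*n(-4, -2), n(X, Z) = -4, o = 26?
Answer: -3198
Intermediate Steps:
D(N, Y) = -24 - 4*Y (D(N, Y) = (6 + Y)*(-4) = -24 - 4*Y)
B = -524 (B = 26 - 22*25 = 26 - 550 = -524)
(D(-24, 53) - 2438) + B = ((-24 - 4*53) - 2438) - 524 = ((-24 - 212) - 2438) - 524 = (-236 - 2438) - 524 = -2674 - 524 = -3198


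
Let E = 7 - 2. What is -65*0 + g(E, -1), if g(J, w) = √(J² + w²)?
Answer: √26 ≈ 5.0990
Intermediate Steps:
E = 5
-65*0 + g(E, -1) = -65*0 + √(5² + (-1)²) = 0 + √(25 + 1) = 0 + √26 = √26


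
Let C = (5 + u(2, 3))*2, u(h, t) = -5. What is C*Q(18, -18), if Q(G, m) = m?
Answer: 0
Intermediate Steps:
C = 0 (C = (5 - 5)*2 = 0*2 = 0)
C*Q(18, -18) = 0*(-18) = 0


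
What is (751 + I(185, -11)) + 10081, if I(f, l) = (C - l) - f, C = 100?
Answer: 10758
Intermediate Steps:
I(f, l) = 100 - f - l (I(f, l) = (100 - l) - f = 100 - f - l)
(751 + I(185, -11)) + 10081 = (751 + (100 - 1*185 - 1*(-11))) + 10081 = (751 + (100 - 185 + 11)) + 10081 = (751 - 74) + 10081 = 677 + 10081 = 10758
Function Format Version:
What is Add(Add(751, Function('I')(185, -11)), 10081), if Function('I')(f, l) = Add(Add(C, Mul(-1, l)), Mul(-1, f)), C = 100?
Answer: 10758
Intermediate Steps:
Function('I')(f, l) = Add(100, Mul(-1, f), Mul(-1, l)) (Function('I')(f, l) = Add(Add(100, Mul(-1, l)), Mul(-1, f)) = Add(100, Mul(-1, f), Mul(-1, l)))
Add(Add(751, Function('I')(185, -11)), 10081) = Add(Add(751, Add(100, Mul(-1, 185), Mul(-1, -11))), 10081) = Add(Add(751, Add(100, -185, 11)), 10081) = Add(Add(751, -74), 10081) = Add(677, 10081) = 10758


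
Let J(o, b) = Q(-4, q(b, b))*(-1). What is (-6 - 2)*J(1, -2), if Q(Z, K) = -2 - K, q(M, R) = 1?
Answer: -24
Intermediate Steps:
J(o, b) = 3 (J(o, b) = (-2 - 1*1)*(-1) = (-2 - 1)*(-1) = -3*(-1) = 3)
(-6 - 2)*J(1, -2) = (-6 - 2)*3 = -8*3 = -24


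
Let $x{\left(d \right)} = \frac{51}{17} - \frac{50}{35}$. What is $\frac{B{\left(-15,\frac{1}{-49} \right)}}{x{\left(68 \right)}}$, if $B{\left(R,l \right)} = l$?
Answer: $- \frac{1}{77} \approx -0.012987$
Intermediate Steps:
$x{\left(d \right)} = \frac{11}{7}$ ($x{\left(d \right)} = 51 \cdot \frac{1}{17} - \frac{10}{7} = 3 - \frac{10}{7} = \frac{11}{7}$)
$\frac{B{\left(-15,\frac{1}{-49} \right)}}{x{\left(68 \right)}} = \frac{1}{\left(-49\right) \frac{11}{7}} = \left(- \frac{1}{49}\right) \frac{7}{11} = - \frac{1}{77}$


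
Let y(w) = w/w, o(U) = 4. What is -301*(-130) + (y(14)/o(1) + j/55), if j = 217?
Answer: 8609523/220 ≈ 39134.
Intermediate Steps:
y(w) = 1
-301*(-130) + (y(14)/o(1) + j/55) = -301*(-130) + (1/4 + 217/55) = 39130 + (1*(¼) + 217*(1/55)) = 39130 + (¼ + 217/55) = 39130 + 923/220 = 8609523/220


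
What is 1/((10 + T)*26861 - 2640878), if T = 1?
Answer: -1/2345407 ≈ -4.2637e-7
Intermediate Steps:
1/((10 + T)*26861 - 2640878) = 1/((10 + 1)*26861 - 2640878) = 1/(11*26861 - 2640878) = 1/(295471 - 2640878) = 1/(-2345407) = -1/2345407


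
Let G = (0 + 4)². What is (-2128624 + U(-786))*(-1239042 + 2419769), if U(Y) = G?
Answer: -2513304938016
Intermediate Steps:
G = 16 (G = 4² = 16)
U(Y) = 16
(-2128624 + U(-786))*(-1239042 + 2419769) = (-2128624 + 16)*(-1239042 + 2419769) = -2128608*1180727 = -2513304938016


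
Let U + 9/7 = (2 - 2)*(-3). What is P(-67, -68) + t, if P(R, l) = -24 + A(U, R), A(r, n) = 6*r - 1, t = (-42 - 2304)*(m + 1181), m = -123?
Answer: -17374705/7 ≈ -2.4821e+6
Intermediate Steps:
U = -9/7 (U = -9/7 + (2 - 2)*(-3) = -9/7 + 0*(-3) = -9/7 + 0 = -9/7 ≈ -1.2857)
t = -2482068 (t = (-42 - 2304)*(-123 + 1181) = -2346*1058 = -2482068)
A(r, n) = -1 + 6*r
P(R, l) = -229/7 (P(R, l) = -24 + (-1 + 6*(-9/7)) = -24 + (-1 - 54/7) = -24 - 61/7 = -229/7)
P(-67, -68) + t = -229/7 - 2482068 = -17374705/7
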